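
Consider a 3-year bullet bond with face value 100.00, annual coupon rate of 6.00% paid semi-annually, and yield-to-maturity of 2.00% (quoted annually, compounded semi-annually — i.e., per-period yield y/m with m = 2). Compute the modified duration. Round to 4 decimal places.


Coupon per period c = face * coupon_rate / m = 3.000000
Periods per year m = 2; per-period yield y/m = 0.010000
Number of cashflows N = 6
Cashflows (t years, CF_t, discount factor 1/(1+y/m)^(m*t), PV):
  t = 0.5000: CF_t = 3.000000, DF = 0.990099, PV = 2.970297
  t = 1.0000: CF_t = 3.000000, DF = 0.980296, PV = 2.940888
  t = 1.5000: CF_t = 3.000000, DF = 0.970590, PV = 2.911770
  t = 2.0000: CF_t = 3.000000, DF = 0.960980, PV = 2.882941
  t = 2.5000: CF_t = 3.000000, DF = 0.951466, PV = 2.854397
  t = 3.0000: CF_t = 103.000000, DF = 0.942045, PV = 97.030659
Price P = sum_t PV_t = 111.590953
First compute Macaulay numerator sum_t t * PV_t:
  t * PV_t at t = 0.5000: 1.485149
  t * PV_t at t = 1.0000: 2.940888
  t * PV_t at t = 1.5000: 4.367656
  t * PV_t at t = 2.0000: 5.765882
  t * PV_t at t = 2.5000: 7.135993
  t * PV_t at t = 3.0000: 291.091978
Macaulay duration D = 312.787545 / 111.590953 = 2.802983
Modified duration = D / (1 + y/m) = 2.802983 / (1 + 0.010000) = 2.775231

Answer: Modified duration = 2.7752


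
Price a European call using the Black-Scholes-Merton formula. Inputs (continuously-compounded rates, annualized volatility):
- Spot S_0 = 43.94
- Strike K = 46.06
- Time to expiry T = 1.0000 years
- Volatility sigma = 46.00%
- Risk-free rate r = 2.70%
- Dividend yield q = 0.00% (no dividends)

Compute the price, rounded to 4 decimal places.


Answer: Price = 7.6353

Derivation:
d1 = (ln(S/K) + (r - q + 0.5*sigma^2) * T) / (sigma * sqrt(T)) = 0.18626124
d2 = d1 - sigma * sqrt(T) = -0.27373876
exp(-rT) = 0.97336124; exp(-qT) = 1.00000000
C = S_0 * exp(-qT) * N(d1) - K * exp(-rT) * N(d2)
N(d1) = 0.57388005; N(d2) = 0.39214270
C = 43.9400 * 1.00000000 * 0.57388005 - 46.0600 * 0.97336124 * 0.39214270 = 7.6353


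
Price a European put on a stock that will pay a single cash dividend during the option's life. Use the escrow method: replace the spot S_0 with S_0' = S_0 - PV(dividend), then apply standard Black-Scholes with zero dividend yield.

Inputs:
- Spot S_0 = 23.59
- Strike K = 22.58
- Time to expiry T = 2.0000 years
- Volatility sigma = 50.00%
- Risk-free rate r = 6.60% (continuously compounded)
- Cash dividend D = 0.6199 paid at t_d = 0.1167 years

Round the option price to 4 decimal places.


PV(D) = D * exp(-r * t_d) = 0.6199 * 0.99232739 = 0.61514375
S_0' = S_0 - PV(D) = 23.5900 - 0.61514375 = 22.97485625
d1 = (ln(S_0'/K) + (r + sigma^2/2)*T) / (sigma*sqrt(T)) = 0.56474618
d2 = d1 - sigma*sqrt(T) = -0.14236060
exp(-rT) = 0.87634100
N(-d1) = 0.28612321; N(-d2) = 0.55660241
P = K * exp(-rT) * N(-d2) - S_0' * N(-d1) = 22.5800 * 0.87634100 * 0.55660241 - 22.97485625 * 0.28612321 = 4.4403

Answer: Price = 4.4403


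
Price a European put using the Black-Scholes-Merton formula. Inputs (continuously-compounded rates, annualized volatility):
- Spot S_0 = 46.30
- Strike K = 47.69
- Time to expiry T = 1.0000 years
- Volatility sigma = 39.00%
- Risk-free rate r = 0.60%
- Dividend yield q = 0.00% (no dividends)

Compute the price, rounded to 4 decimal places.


Answer: Price = 7.8091

Derivation:
d1 = (ln(S/K) + (r - q + 0.5*sigma^2) * T) / (sigma * sqrt(T)) = 0.13453905
d2 = d1 - sigma * sqrt(T) = -0.25546095
exp(-rT) = 0.99401796; exp(-qT) = 1.00000000
P = K * exp(-rT) * N(-d2) - S_0 * exp(-qT) * N(-d1)
N(-d1) = 0.44648817; N(-d2) = 0.60081645
P = 47.6900 * 0.99401796 * 0.60081645 - 46.3000 * 1.00000000 * 0.44648817 = 7.8091


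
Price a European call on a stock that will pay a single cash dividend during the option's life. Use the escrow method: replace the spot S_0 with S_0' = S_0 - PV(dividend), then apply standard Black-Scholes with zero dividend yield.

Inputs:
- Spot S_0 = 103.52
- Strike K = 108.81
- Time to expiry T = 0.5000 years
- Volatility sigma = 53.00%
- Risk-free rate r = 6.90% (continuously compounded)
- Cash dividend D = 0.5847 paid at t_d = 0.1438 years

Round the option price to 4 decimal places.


PV(D) = D * exp(-r * t_d) = 0.5847 * 0.99012686 = 0.57892718
S_0' = S_0 - PV(D) = 103.5200 - 0.57892718 = 102.94107282
d1 = (ln(S_0'/K) + (r + sigma^2/2)*T) / (sigma*sqrt(T)) = 0.13149111
d2 = d1 - sigma*sqrt(T) = -0.24327549
exp(-rT) = 0.96608834
N(d1) = 0.55230659; N(d2) = 0.40389600
C = S_0' * N(d1) - K * exp(-rT) * N(d2) = 102.94107282 * 0.55230659 - 108.8100 * 0.96608834 * 0.40389600 = 14.3975

Answer: Price = 14.3975


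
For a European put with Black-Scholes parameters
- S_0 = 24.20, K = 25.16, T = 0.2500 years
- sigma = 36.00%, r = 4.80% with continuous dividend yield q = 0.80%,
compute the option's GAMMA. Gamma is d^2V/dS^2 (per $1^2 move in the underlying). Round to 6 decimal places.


Answer: Gamma = 0.091174

Derivation:
d1 = -0.0705711037; d2 = -0.2505711037
phi(d1) = 0.3979500940; exp(-qT) = 0.9980019987; exp(-rT) = 0.9880717129
Gamma = exp(-qT) * phi(d1) / (S * sigma * sqrt(T)) = 0.9980019987 * 0.3979500940 / (24.2000 * 0.3600 * 0.5000000000) = 0.091174


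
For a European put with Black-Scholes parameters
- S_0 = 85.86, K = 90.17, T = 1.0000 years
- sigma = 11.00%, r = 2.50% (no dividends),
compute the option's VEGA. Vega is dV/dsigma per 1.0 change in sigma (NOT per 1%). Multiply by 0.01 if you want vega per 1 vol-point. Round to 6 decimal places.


Answer: Vega = 33.801221

Derivation:
d1 = -0.1629883156; d2 = -0.2729883156
phi(d1) = 0.3936783283; exp(-qT) = 1.0000000000; exp(-rT) = 0.9753099120
Vega = S * exp(-qT) * phi(d1) * sqrt(T) = 85.8600 * 1.0000000000 * 0.3936783283 * 1.0000000000 = 33.801221


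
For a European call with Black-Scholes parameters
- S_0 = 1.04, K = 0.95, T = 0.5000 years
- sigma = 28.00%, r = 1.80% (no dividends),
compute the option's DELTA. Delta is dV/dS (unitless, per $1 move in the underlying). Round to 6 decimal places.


d1 = 0.6016165890; d2 = 0.4036266903
phi(d1) = 0.3329011123; exp(-qT) = 1.0000000000; exp(-rT) = 0.9910403788
N(d1) = 0.7262853081
Delta = exp(-qT) * N(d1) = 1.0000000000 * 0.7262853081 = 0.726285

Answer: Delta = 0.726285


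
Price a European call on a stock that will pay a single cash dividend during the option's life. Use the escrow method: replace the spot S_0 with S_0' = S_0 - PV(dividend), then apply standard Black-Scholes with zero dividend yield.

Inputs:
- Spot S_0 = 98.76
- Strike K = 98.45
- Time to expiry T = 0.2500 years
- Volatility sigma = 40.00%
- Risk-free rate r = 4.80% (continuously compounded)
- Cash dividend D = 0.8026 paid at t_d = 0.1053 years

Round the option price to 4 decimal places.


PV(D) = D * exp(-r * t_d) = 0.8026 * 0.99495835 = 0.79855357
S_0' = S_0 - PV(D) = 98.7600 - 0.79855357 = 97.96144643
d1 = (ln(S_0'/K) + (r + sigma^2/2)*T) / (sigma*sqrt(T)) = 0.13512596
d2 = d1 - sigma*sqrt(T) = -0.06487404
exp(-rT) = 0.98807171
N(d1) = 0.55374386; N(d2) = 0.47413715
C = S_0' * N(d1) - K * exp(-rT) * N(d2) = 97.96144643 * 0.55374386 - 98.4500 * 0.98807171 * 0.47413715 = 8.1235

Answer: Price = 8.1235


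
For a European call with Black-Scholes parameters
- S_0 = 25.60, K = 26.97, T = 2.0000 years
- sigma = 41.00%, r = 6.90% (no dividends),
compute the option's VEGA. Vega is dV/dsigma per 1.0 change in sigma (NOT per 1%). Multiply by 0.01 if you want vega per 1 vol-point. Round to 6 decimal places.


Answer: Vega = 13.122172

Derivation:
d1 = 0.4380047304; d2 = -0.1418228302
phi(d1) = 0.3624522255; exp(-qT) = 1.0000000000; exp(-rT) = 0.8710986917
Vega = S * exp(-qT) * phi(d1) * sqrt(T) = 25.6000 * 1.0000000000 * 0.3624522255 * 1.4142135624 = 13.122172


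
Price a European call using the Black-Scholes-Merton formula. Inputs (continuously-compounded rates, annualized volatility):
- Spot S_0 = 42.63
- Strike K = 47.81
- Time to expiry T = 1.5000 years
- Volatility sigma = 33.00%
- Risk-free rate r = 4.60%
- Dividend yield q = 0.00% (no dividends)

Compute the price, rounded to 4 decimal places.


d1 = (ln(S/K) + (r - q + 0.5*sigma^2) * T) / (sigma * sqrt(T)) = 0.08906842
d2 = d1 - sigma * sqrt(T) = -0.31509739
exp(-rT) = 0.93332668; exp(-qT) = 1.00000000
C = S_0 * exp(-qT) * N(d1) - K * exp(-rT) * N(d2)
N(d1) = 0.53548623; N(d2) = 0.37634385
C = 42.6300 * 1.00000000 * 0.53548623 - 47.8100 * 0.93332668 * 0.37634385 = 6.0344

Answer: Price = 6.0344


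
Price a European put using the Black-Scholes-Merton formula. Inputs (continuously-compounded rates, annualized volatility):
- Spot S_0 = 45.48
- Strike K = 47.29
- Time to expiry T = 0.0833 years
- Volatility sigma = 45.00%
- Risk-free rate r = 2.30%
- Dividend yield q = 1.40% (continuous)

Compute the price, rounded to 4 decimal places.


Answer: Price = 3.3875

Derivation:
d1 = (ln(S/K) + (r - q + 0.5*sigma^2) * T) / (sigma * sqrt(T)) = -0.22977257
d2 = d1 - sigma * sqrt(T) = -0.35965040
exp(-rT) = 0.99808593; exp(-qT) = 0.99883448
P = K * exp(-rT) * N(-d2) - S_0 * exp(-qT) * N(-d1)
N(-d1) = 0.59086575; N(-d2) = 0.64044571
P = 47.2900 * 0.99808593 * 0.64044571 - 45.4800 * 0.99883448 * 0.59086575 = 3.3875


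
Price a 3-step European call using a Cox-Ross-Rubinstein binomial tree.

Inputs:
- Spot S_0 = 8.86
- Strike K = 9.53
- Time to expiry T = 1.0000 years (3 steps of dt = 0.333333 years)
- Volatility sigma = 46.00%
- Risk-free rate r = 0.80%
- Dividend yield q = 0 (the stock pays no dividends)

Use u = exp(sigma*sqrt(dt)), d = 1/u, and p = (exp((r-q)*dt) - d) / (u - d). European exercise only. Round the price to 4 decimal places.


dt = T/N = 0.333333
u = exp(sigma*sqrt(dt)) = 1.304189; d = 1/u = 0.766760
p = (exp((r-q)*dt) - d) / (u - d) = 0.438961
Discount per step: exp(-r*dt) = 0.997337
Stock lattice S(k, i) with i counting down-moves:
  k=0: S(0,0) = 8.8600
  k=1: S(1,0) = 11.5551; S(1,1) = 6.7935
  k=2: S(2,0) = 15.0700; S(2,1) = 8.8600; S(2,2) = 5.2090
  k=3: S(3,0) = 19.6542; S(3,1) = 11.5551; S(3,2) = 6.7935; S(3,3) = 3.9940
Terminal payoffs V(N, i) = max(S_T - K, 0):
  V(3,0) = 10.124182; V(3,1) = 2.025111; V(3,2) = 0.000000; V(3,3) = 0.000000
Backward induction: V(k, i) = exp(-r*dt) * [p * V(k+1, i) + (1-p) * V(k+1, i+1)].
  V(2,0) = exp(-r*dt) * [p*10.124182 + (1-p)*2.025111] = 5.565425
  V(2,1) = exp(-r*dt) * [p*2.025111 + (1-p)*0.000000] = 0.886577
  V(2,2) = exp(-r*dt) * [p*0.000000 + (1-p)*0.000000] = 0.000000
  V(1,0) = exp(-r*dt) * [p*5.565425 + (1-p)*0.886577] = 2.932577
  V(1,1) = exp(-r*dt) * [p*0.886577 + (1-p)*0.000000] = 0.388136
  V(0,0) = exp(-r*dt) * [p*2.932577 + (1-p)*0.388136] = 1.501038

Answer: Price = V(0,0) = 1.5010


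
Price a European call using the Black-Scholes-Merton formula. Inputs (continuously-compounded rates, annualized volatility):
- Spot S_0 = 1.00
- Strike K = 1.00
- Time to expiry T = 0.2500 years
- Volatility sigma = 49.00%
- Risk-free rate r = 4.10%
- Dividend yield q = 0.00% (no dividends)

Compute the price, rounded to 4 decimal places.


d1 = (ln(S/K) + (r - q + 0.5*sigma^2) * T) / (sigma * sqrt(T)) = 0.16433673
d2 = d1 - sigma * sqrt(T) = -0.08066327
exp(-rT) = 0.98980235; exp(-qT) = 1.00000000
C = S_0 * exp(-qT) * N(d1) - K * exp(-rT) * N(d2)
N(d1) = 0.56526697; N(d2) = 0.46785488
C = 1.0000 * 1.00000000 * 0.56526697 - 1.0000 * 0.98980235 * 0.46785488 = 0.1022

Answer: Price = 0.1022


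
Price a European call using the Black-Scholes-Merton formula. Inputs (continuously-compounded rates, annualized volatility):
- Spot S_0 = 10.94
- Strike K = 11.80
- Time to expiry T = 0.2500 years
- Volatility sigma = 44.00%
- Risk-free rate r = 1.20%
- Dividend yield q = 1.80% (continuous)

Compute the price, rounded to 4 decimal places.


d1 = (ln(S/K) + (r - q + 0.5*sigma^2) * T) / (sigma * sqrt(T)) = -0.24078970
d2 = d1 - sigma * sqrt(T) = -0.46078970
exp(-rT) = 0.99700450; exp(-qT) = 0.99551011
C = S_0 * exp(-qT) * N(d1) - K * exp(-rT) * N(d2)
N(d1) = 0.40485906; N(d2) = 0.32247475
C = 10.9400 * 0.99551011 * 0.40485906 - 11.8000 * 0.99700450 * 0.32247475 = 0.6155

Answer: Price = 0.6155


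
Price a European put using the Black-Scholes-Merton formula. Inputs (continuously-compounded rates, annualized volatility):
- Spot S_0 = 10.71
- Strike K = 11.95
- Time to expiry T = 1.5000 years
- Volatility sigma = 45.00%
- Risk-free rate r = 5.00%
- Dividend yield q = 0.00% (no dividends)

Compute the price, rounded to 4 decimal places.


d1 = (ln(S/K) + (r - q + 0.5*sigma^2) * T) / (sigma * sqrt(T)) = 0.21287264
d2 = d1 - sigma * sqrt(T) = -0.33826255
exp(-rT) = 0.92774349; exp(-qT) = 1.00000000
P = K * exp(-rT) * N(-d2) - S_0 * exp(-qT) * N(-d1)
N(-d1) = 0.41571315; N(-d2) = 0.63241733
P = 11.9500 * 0.92774349 * 0.63241733 - 10.7100 * 1.00000000 * 0.41571315 = 2.5590

Answer: Price = 2.5590


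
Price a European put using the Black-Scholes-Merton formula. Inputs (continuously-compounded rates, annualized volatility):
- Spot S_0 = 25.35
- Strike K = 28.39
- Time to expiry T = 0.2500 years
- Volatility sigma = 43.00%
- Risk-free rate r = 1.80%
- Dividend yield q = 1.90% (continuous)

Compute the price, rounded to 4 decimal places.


Answer: Price = 4.1163

Derivation:
d1 = (ln(S/K) + (r - q + 0.5*sigma^2) * T) / (sigma * sqrt(T)) = -0.42044530
d2 = d1 - sigma * sqrt(T) = -0.63544530
exp(-rT) = 0.99551011; exp(-qT) = 0.99526126
P = K * exp(-rT) * N(-d2) - S_0 * exp(-qT) * N(-d1)
N(-d1) = 0.66291991; N(-d2) = 0.73743099
P = 28.3900 * 0.99551011 * 0.73743099 - 25.3500 * 0.99526126 * 0.66291991 = 4.1163


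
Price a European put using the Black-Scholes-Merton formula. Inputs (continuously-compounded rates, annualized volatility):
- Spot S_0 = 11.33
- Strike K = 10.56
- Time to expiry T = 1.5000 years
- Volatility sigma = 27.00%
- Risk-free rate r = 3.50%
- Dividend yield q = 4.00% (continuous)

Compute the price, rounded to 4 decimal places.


d1 = (ln(S/K) + (r - q + 0.5*sigma^2) * T) / (sigma * sqrt(T)) = 0.35549595
d2 = d1 - sigma * sqrt(T) = 0.02481483
exp(-rT) = 0.94885432; exp(-qT) = 0.94176453
P = K * exp(-rT) * N(-d2) - S_0 * exp(-qT) * N(-d1)
N(-d1) = 0.36110904; N(-d2) = 0.49010133
P = 10.5600 * 0.94885432 * 0.49010133 - 11.3300 * 0.94176453 * 0.36110904 = 1.0577

Answer: Price = 1.0577


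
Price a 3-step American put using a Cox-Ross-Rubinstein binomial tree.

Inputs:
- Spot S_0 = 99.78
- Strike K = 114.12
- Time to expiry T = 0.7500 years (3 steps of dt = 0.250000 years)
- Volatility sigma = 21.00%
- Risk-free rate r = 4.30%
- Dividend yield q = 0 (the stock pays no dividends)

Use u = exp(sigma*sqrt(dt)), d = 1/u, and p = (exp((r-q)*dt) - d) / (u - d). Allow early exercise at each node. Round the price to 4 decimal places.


dt = T/N = 0.250000
u = exp(sigma*sqrt(dt)) = 1.110711; d = 1/u = 0.900325
p = (exp((r-q)*dt) - d) / (u - d) = 0.525146
Discount per step: exp(-r*dt) = 0.989308
Stock lattice S(k, i) with i counting down-moves:
  k=0: S(0,0) = 99.7800
  k=1: S(1,0) = 110.8267; S(1,1) = 89.8344
  k=2: S(2,0) = 123.0964; S(2,1) = 99.7800; S(2,2) = 80.8801
  k=3: S(3,0) = 136.7245; S(3,1) = 110.8267; S(3,2) = 89.8344; S(3,3) = 72.8183
Terminal payoffs V(N, i) = max(K - S_T, 0):
  V(3,0) = 0.000000; V(3,1) = 3.293295; V(3,2) = 24.285619; V(3,3) = 41.301666
Backward induction: V(k, i) = exp(-r*dt) * [p * V(k+1, i) + (1-p) * V(k+1, i+1)]; then take max(V_cont, immediate exercise) for American.
  V(2,0) = exp(-r*dt) * [p*0.000000 + (1-p)*3.293295] = 1.547112; exercise = 0.000000; V(2,0) = max -> 1.547112
  V(2,1) = exp(-r*dt) * [p*3.293295 + (1-p)*24.285619] = 13.119780; exercise = 14.340000; V(2,1) = max -> 14.340000
  V(2,2) = exp(-r*dt) * [p*24.285619 + (1-p)*41.301666] = 32.019684; exercise = 33.239904; V(2,2) = max -> 33.239904
  V(1,0) = exp(-r*dt) * [p*1.547112 + (1-p)*14.340000] = 7.540367; exercise = 3.293295; V(1,0) = max -> 7.540367
  V(1,1) = exp(-r*dt) * [p*14.340000 + (1-p)*33.239904] = 23.065400; exercise = 24.285619; V(1,1) = max -> 24.285619
  V(0,0) = exp(-r*dt) * [p*7.540367 + (1-p)*24.285619] = 15.326266; exercise = 14.340000; V(0,0) = max -> 15.326266

Answer: Price = V(0,0) = 15.3263


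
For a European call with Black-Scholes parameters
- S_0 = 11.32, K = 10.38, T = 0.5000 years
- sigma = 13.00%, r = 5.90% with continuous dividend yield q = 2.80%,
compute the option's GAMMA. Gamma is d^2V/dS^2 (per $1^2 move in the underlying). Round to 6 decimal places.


d1 = 1.1576447082; d2 = 1.0657208266
phi(d1) = 0.2041277678; exp(-qT) = 0.9860975443; exp(-rT) = 0.9709308776
Gamma = exp(-qT) * phi(d1) / (S * sigma * sqrt(T)) = 0.9860975443 * 0.2041277678 / (11.3200 * 0.1300 * 0.7071067812) = 0.193440

Answer: Gamma = 0.193440


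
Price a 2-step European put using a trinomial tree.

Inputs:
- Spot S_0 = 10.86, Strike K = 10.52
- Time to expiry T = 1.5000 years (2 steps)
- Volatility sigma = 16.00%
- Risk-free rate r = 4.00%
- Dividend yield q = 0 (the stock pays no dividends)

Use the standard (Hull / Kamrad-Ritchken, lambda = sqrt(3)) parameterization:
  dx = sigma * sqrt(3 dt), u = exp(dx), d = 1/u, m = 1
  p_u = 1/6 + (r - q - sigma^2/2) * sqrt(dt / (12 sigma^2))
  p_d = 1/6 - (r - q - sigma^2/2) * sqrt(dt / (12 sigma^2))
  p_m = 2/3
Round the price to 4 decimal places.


Answer: Price = V(0,0) = 0.3635

Derivation:
dt = T/N = 0.750000; dx = sigma*sqrt(3*dt) = 0.240000
u = exp(dx) = 1.271249; d = 1/u = 0.786628
p_u = 0.209167, p_m = 0.666667, p_d = 0.124167
Discount per step: exp(-r*dt) = 0.970446
Stock lattice S(k, j) with j the centered position index:
  k=0: S(0,+0) = 10.8600
  k=1: S(1,-1) = 8.5428; S(1,+0) = 10.8600; S(1,+1) = 13.8058
  k=2: S(2,-2) = 6.7200; S(2,-1) = 8.5428; S(2,+0) = 10.8600; S(2,+1) = 13.8058; S(2,+2) = 17.5506
Terminal payoffs V(N, j) = max(K - S_T, 0):
  V(2,-2) = 3.800012; V(2,-1) = 1.977221; V(2,+0) = 0.000000; V(2,+1) = 0.000000; V(2,+2) = 0.000000
Backward induction: V(k, j) = exp(-r*dt) * [p_u * V(k+1, j+1) + p_m * V(k+1, j) + p_d * V(k+1, j-1)]
  V(1,-1) = exp(-r*dt) * [p_u*0.000000 + p_m*1.977221 + p_d*3.800012] = 1.737081
  V(1,+0) = exp(-r*dt) * [p_u*0.000000 + p_m*0.000000 + p_d*1.977221] = 0.238249
  V(1,+1) = exp(-r*dt) * [p_u*0.000000 + p_m*0.000000 + p_d*0.000000] = 0.000000
  V(0,+0) = exp(-r*dt) * [p_u*0.000000 + p_m*0.238249 + p_d*1.737081] = 0.363452


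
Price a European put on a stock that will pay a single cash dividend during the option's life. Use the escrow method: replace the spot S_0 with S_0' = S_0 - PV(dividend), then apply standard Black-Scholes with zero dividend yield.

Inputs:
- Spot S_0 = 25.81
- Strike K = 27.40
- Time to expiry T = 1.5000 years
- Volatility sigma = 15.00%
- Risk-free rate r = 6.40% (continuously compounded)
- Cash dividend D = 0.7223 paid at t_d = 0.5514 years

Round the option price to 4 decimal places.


Answer: Price = 1.7215

Derivation:
PV(D) = D * exp(-r * t_d) = 0.7223 * 0.96532582 = 0.69725484
S_0' = S_0 - PV(D) = 25.8100 - 0.69725484 = 25.11274516
d1 = (ln(S_0'/K) + (r + sigma^2/2)*T) / (sigma*sqrt(T)) = 0.13993379
d2 = d1 - sigma*sqrt(T) = -0.04377794
exp(-rT) = 0.90846402
N(-d1) = 0.44435615; N(-d2) = 0.51745929
P = K * exp(-rT) * N(-d2) - S_0' * N(-d1) = 27.4000 * 0.90846402 * 0.51745929 - 25.11274516 * 0.44435615 = 1.7215


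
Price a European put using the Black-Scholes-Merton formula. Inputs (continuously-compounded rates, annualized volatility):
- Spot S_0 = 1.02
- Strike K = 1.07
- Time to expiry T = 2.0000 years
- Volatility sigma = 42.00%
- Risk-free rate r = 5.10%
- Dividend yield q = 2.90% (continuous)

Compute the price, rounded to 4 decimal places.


d1 = (ln(S/K) + (r - q + 0.5*sigma^2) * T) / (sigma * sqrt(T)) = 0.29049290
d2 = d1 - sigma * sqrt(T) = -0.30347680
exp(-rT) = 0.90302955; exp(-qT) = 0.94364995
P = K * exp(-rT) * N(-d2) - S_0 * exp(-qT) * N(-d1)
N(-d1) = 0.38571959; N(-d2) = 0.61923674
P = 1.0700 * 0.90302955 * 0.61923674 - 1.0200 * 0.94364995 * 0.38571959 = 0.2271

Answer: Price = 0.2271


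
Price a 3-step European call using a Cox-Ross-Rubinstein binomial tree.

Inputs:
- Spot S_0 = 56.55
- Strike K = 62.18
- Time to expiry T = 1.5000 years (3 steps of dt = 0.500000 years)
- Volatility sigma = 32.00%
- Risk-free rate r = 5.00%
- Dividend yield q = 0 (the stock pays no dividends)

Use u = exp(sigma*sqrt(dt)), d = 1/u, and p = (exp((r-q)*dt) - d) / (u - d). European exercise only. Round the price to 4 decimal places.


dt = T/N = 0.500000
u = exp(sigma*sqrt(dt)) = 1.253919; d = 1/u = 0.797499
p = (exp((r-q)*dt) - d) / (u - d) = 0.499136
Discount per step: exp(-r*dt) = 0.975310
Stock lattice S(k, i) with i counting down-moves:
  k=0: S(0,0) = 56.5500
  k=1: S(1,0) = 70.9091; S(1,1) = 45.0986
  k=2: S(2,0) = 88.9143; S(2,1) = 56.5500; S(2,2) = 35.9661
  k=3: S(3,0) = 111.4914; S(3,1) = 70.9091; S(3,2) = 45.0986; S(3,3) = 28.6829
Terminal payoffs V(N, i) = max(S_T - K, 0):
  V(3,0) = 49.311428; V(3,1) = 8.729142; V(3,2) = 0.000000; V(3,3) = 0.000000
Backward induction: V(k, i) = exp(-r*dt) * [p * V(k+1, i) + (1-p) * V(k+1, i+1)].
  V(2,0) = exp(-r*dt) * [p*49.311428 + (1-p)*8.729142] = 28.269579
  V(2,1) = exp(-r*dt) * [p*8.729142 + (1-p)*0.000000] = 4.249455
  V(2,2) = exp(-r*dt) * [p*0.000000 + (1-p)*0.000000] = 0.000000
  V(1,0) = exp(-r*dt) * [p*28.269579 + (1-p)*4.249455] = 15.837830
  V(1,1) = exp(-r*dt) * [p*4.249455 + (1-p)*0.000000] = 2.068687
  V(0,0) = exp(-r*dt) * [p*15.837830 + (1-p)*2.068687] = 8.720601

Answer: Price = V(0,0) = 8.7206


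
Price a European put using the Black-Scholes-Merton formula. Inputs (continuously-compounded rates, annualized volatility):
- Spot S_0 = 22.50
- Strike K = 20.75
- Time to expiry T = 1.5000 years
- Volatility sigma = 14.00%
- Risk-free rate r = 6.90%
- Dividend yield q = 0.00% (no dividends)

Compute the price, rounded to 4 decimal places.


Answer: Price = 0.2526

Derivation:
d1 = (ln(S/K) + (r - q + 0.5*sigma^2) * T) / (sigma * sqrt(T)) = 1.16157756
d2 = d1 - sigma * sqrt(T) = 0.99011328
exp(-rT) = 0.90167602; exp(-qT) = 1.00000000
P = K * exp(-rT) * N(-d2) - S_0 * exp(-qT) * N(-d1)
N(-d1) = 0.12270355; N(-d2) = 0.16105938
P = 20.7500 * 0.90167602 * 0.16105938 - 22.5000 * 1.00000000 * 0.12270355 = 0.2526


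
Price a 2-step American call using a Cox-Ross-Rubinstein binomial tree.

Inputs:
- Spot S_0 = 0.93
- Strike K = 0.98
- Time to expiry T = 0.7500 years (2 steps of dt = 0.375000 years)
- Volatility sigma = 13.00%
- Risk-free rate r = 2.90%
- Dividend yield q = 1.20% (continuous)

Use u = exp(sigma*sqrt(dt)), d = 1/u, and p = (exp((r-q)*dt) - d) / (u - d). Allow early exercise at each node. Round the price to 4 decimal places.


dt = T/N = 0.375000
u = exp(sigma*sqrt(dt)) = 1.082863; d = 1/u = 0.923478
p = (exp((r-q)*dt) - d) / (u - d) = 0.520234
Discount per step: exp(-r*dt) = 0.989184
Stock lattice S(k, i) with i counting down-moves:
  k=0: S(0,0) = 0.9300
  k=1: S(1,0) = 1.0071; S(1,1) = 0.8588
  k=2: S(2,0) = 1.0905; S(2,1) = 0.9300; S(2,2) = 0.7931
Terminal payoffs V(N, i) = max(S_T - K, 0):
  V(2,0) = 0.110511; V(2,1) = 0.000000; V(2,2) = 0.000000
Backward induction: V(k, i) = exp(-r*dt) * [p * V(k+1, i) + (1-p) * V(k+1, i+1)]; then take max(V_cont, immediate exercise) for American.
  V(1,0) = exp(-r*dt) * [p*0.110511 + (1-p)*0.000000] = 0.056870; exercise = 0.027063; V(1,0) = max -> 0.056870
  V(1,1) = exp(-r*dt) * [p*0.000000 + (1-p)*0.000000] = 0.000000; exercise = 0.000000; V(1,1) = max -> 0.000000
  V(0,0) = exp(-r*dt) * [p*0.056870 + (1-p)*0.000000] = 0.029265; exercise = 0.000000; V(0,0) = max -> 0.029265

Answer: Price = V(0,0) = 0.0293


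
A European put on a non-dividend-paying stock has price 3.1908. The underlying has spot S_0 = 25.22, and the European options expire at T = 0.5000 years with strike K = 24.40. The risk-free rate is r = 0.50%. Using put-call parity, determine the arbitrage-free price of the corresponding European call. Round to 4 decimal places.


Put-call parity: C - P = S_0 * exp(-qT) - K * exp(-rT).
S_0 * exp(-qT) = 25.2200 * 1.00000000 = 25.22000000
K * exp(-rT) = 24.4000 * 0.99750312 = 24.33907619
C = P + S*exp(-qT) - K*exp(-rT)
C = 3.1908 + 25.22000000 - 24.33907619 = 4.0717

Answer: Call price = 4.0717


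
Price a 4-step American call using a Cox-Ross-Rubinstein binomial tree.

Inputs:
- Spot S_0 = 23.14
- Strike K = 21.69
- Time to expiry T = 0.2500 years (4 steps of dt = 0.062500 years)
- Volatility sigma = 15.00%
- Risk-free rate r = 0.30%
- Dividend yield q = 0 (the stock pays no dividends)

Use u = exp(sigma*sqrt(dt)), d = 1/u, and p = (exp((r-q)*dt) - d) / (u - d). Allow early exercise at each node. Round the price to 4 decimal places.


Answer: Price = V(0,0) = 1.6402

Derivation:
dt = T/N = 0.062500
u = exp(sigma*sqrt(dt)) = 1.038212; d = 1/u = 0.963194
p = (exp((r-q)*dt) - d) / (u - d) = 0.493126
Discount per step: exp(-r*dt) = 0.999813
Stock lattice S(k, i) with i counting down-moves:
  k=0: S(0,0) = 23.1400
  k=1: S(1,0) = 24.0242; S(1,1) = 22.2883
  k=2: S(2,0) = 24.9422; S(2,1) = 23.1400; S(2,2) = 21.4680
  k=3: S(3,0) = 25.8953; S(3,1) = 24.0242; S(3,2) = 22.2883; S(3,3) = 20.6778
  k=4: S(4,0) = 26.8848; S(4,1) = 24.9422; S(4,2) = 23.1400; S(4,3) = 21.4680; S(4,4) = 19.9168
Terminal payoffs V(N, i) = max(S_T - K, 0):
  V(4,0) = 5.194844; V(4,1) = 3.252239; V(4,2) = 1.450000; V(4,3) = 0.000000; V(4,4) = 0.000000
Backward induction: V(k, i) = exp(-r*dt) * [p * V(k+1, i) + (1-p) * V(k+1, i+1)]; then take max(V_cont, immediate exercise) for American.
  V(3,0) = exp(-r*dt) * [p*5.194844 + (1-p)*3.252239] = 4.209399; exercise = 4.205332; V(3,0) = max -> 4.209399
  V(3,1) = exp(-r*dt) * [p*3.252239 + (1-p)*1.450000] = 2.338292; exercise = 2.334226; V(3,1) = max -> 2.338292
  V(3,2) = exp(-r*dt) * [p*1.450000 + (1-p)*0.000000] = 0.714898; exercise = 0.598319; V(3,2) = max -> 0.714898
  V(3,3) = exp(-r*dt) * [p*0.000000 + (1-p)*0.000000] = 0.000000; exercise = 0.000000; V(3,3) = max -> 0.000000
  V(2,0) = exp(-r*dt) * [p*4.209399 + (1-p)*2.338292] = 3.260371; exercise = 3.252239; V(2,0) = max -> 3.260371
  V(2,1) = exp(-r*dt) * [p*2.338292 + (1-p)*0.714898] = 1.515151; exercise = 1.450000; V(2,1) = max -> 1.515151
  V(2,2) = exp(-r*dt) * [p*0.714898 + (1-p)*0.000000] = 0.352469; exercise = 0.000000; V(2,2) = max -> 0.352469
  V(1,0) = exp(-r*dt) * [p*3.260371 + (1-p)*1.515151] = 2.375319; exercise = 2.334226; V(1,0) = max -> 2.375319
  V(1,1) = exp(-r*dt) * [p*1.515151 + (1-p)*0.352469] = 0.925644; exercise = 0.598319; V(1,1) = max -> 0.925644
  V(0,0) = exp(-r*dt) * [p*2.375319 + (1-p)*0.925644] = 1.640208; exercise = 1.450000; V(0,0) = max -> 1.640208


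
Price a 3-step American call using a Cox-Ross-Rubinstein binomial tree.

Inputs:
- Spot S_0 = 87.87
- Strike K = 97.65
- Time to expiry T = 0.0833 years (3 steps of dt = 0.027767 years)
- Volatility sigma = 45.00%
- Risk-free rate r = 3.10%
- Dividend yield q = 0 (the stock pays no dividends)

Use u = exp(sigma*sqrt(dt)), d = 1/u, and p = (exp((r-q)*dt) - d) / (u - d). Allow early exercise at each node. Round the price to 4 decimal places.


dt = T/N = 0.027767
u = exp(sigma*sqrt(dt)) = 1.077868; d = 1/u = 0.927757
p = (exp((r-q)*dt) - d) / (u - d) = 0.486999
Discount per step: exp(-r*dt) = 0.999140
Stock lattice S(k, i) with i counting down-moves:
  k=0: S(0,0) = 87.8700
  k=1: S(1,0) = 94.7123; S(1,1) = 81.5220
  k=2: S(2,0) = 102.0873; S(2,1) = 87.8700; S(2,2) = 75.6327
  k=3: S(3,0) = 110.0366; S(3,1) = 94.7123; S(3,2) = 81.5220; S(3,3) = 70.1688
Terminal payoffs V(N, i) = max(S_T - K, 0):
  V(3,0) = 12.386645; V(3,1) = 0.000000; V(3,2) = 0.000000; V(3,3) = 0.000000
Backward induction: V(k, i) = exp(-r*dt) * [p * V(k+1, i) + (1-p) * V(k+1, i+1)]; then take max(V_cont, immediate exercise) for American.
  V(2,0) = exp(-r*dt) * [p*12.386645 + (1-p)*0.000000] = 6.027096; exercise = 4.437312; V(2,0) = max -> 6.027096
  V(2,1) = exp(-r*dt) * [p*0.000000 + (1-p)*0.000000] = 0.000000; exercise = 0.000000; V(2,1) = max -> 0.000000
  V(2,2) = exp(-r*dt) * [p*0.000000 + (1-p)*0.000000] = 0.000000; exercise = 0.000000; V(2,2) = max -> 0.000000
  V(1,0) = exp(-r*dt) * [p*6.027096 + (1-p)*0.000000] = 2.932666; exercise = 0.000000; V(1,0) = max -> 2.932666
  V(1,1) = exp(-r*dt) * [p*0.000000 + (1-p)*0.000000] = 0.000000; exercise = 0.000000; V(1,1) = max -> 0.000000
  V(0,0) = exp(-r*dt) * [p*2.932666 + (1-p)*0.000000] = 1.426977; exercise = 0.000000; V(0,0) = max -> 1.426977

Answer: Price = V(0,0) = 1.4270


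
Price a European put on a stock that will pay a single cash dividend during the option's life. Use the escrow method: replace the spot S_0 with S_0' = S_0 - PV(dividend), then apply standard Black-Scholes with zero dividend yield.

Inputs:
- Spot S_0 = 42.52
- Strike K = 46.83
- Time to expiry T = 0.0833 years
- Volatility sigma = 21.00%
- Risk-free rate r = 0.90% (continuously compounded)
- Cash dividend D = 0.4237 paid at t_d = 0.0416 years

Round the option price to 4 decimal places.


PV(D) = D * exp(-r * t_d) = 0.4237 * 0.99962567 = 0.42354140
S_0' = S_0 - PV(D) = 42.5200 - 0.42354140 = 42.09645860
d1 = (ln(S_0'/K) + (r + sigma^2/2)*T) / (sigma*sqrt(T)) = -1.71546833
d2 = d1 - sigma*sqrt(T) = -1.77607798
exp(-rT) = 0.99925058
N(-d1) = 0.95687030; N(-d2) = 0.96213997
P = K * exp(-rT) * N(-d2) - S_0' * N(-d1) = 46.8300 * 0.99925058 * 0.96213997 - 42.09645860 * 0.95687030 = 4.7424

Answer: Price = 4.7424


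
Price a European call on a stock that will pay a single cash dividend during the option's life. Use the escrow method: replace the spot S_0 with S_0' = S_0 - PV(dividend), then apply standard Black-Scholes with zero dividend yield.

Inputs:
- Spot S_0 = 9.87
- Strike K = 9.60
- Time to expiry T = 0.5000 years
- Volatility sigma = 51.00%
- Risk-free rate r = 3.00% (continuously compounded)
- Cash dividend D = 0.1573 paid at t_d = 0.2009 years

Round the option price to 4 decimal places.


Answer: Price = 1.5036

Derivation:
PV(D) = D * exp(-r * t_d) = 0.1573 * 0.99399113 = 0.15635480
S_0' = S_0 - PV(D) = 9.8700 - 0.15635480 = 9.71364520
d1 = (ln(S_0'/K) + (r + sigma^2/2)*T) / (sigma*sqrt(T)) = 0.25454047
d2 = d1 - sigma*sqrt(T) = -0.10608399
exp(-rT) = 0.98511194
N(d1) = 0.60046098; N(d2) = 0.45775786
C = S_0' * N(d1) - K * exp(-rT) * N(d2) = 9.71364520 * 0.60046098 - 9.6000 * 0.98511194 * 0.45775786 = 1.5036


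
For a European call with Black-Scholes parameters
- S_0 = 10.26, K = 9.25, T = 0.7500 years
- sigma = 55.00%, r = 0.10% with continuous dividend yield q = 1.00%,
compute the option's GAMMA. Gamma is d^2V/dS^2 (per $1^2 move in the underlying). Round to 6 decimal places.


Answer: Gamma = 0.073498

Derivation:
d1 = 0.4415507429; d2 = -0.0347632292
phi(d1) = 0.3618874372; exp(-qT) = 0.9925280548; exp(-rT) = 0.9992502812
Gamma = exp(-qT) * phi(d1) / (S * sigma * sqrt(T)) = 0.9925280548 * 0.3618874372 / (10.2600 * 0.5500 * 0.8660254038) = 0.073498


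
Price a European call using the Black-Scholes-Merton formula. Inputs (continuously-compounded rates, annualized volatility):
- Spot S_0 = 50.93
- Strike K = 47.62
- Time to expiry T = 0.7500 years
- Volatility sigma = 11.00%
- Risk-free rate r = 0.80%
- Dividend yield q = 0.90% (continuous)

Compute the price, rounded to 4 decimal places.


d1 = (ln(S/K) + (r - q + 0.5*sigma^2) * T) / (sigma * sqrt(T)) = 0.74516815
d2 = d1 - sigma * sqrt(T) = 0.64990535
exp(-rT) = 0.99401796; exp(-qT) = 0.99327273
C = S_0 * exp(-qT) * N(d1) - K * exp(-rT) * N(d2)
N(d1) = 0.77191496; N(d2) = 0.74212332
C = 50.9300 * 0.99327273 * 0.77191496 - 47.6200 * 0.99401796 * 0.74212332 = 3.9206

Answer: Price = 3.9206


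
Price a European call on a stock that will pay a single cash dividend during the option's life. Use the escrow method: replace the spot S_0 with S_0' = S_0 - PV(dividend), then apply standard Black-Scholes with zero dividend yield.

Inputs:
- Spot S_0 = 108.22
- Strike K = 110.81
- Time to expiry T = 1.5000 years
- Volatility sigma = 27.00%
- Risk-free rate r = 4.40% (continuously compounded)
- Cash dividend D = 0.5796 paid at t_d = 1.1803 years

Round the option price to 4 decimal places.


Answer: Price = 15.9368

Derivation:
PV(D) = D * exp(-r * t_d) = 0.5796 * 0.94939228 = 0.55026777
S_0' = S_0 - PV(D) = 108.2200 - 0.55026777 = 107.66973223
d1 = (ln(S_0'/K) + (r + sigma^2/2)*T) / (sigma*sqrt(T)) = 0.27799133
d2 = d1 - sigma*sqrt(T) = -0.05268978
exp(-rT) = 0.93613086
N(d1) = 0.60949049; N(d2) = 0.47898954
C = S_0' * N(d1) - K * exp(-rT) * N(d2) = 107.66973223 * 0.60949049 - 110.8100 * 0.93613086 * 0.47898954 = 15.9368


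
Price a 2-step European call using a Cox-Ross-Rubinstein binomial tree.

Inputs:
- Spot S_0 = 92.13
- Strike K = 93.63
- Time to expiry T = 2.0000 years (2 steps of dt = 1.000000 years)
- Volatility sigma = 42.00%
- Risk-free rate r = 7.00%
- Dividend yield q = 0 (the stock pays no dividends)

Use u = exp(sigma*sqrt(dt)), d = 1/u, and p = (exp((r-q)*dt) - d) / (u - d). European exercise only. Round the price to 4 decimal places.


Answer: Price = V(0,0) = 24.0263

Derivation:
dt = T/N = 1.000000
u = exp(sigma*sqrt(dt)) = 1.521962; d = 1/u = 0.657047
p = (exp((r-q)*dt) - d) / (u - d) = 0.480350
Discount per step: exp(-r*dt) = 0.932394
Stock lattice S(k, i) with i counting down-moves:
  k=0: S(0,0) = 92.1300
  k=1: S(1,0) = 140.2183; S(1,1) = 60.5337
  k=2: S(2,0) = 213.4069; S(2,1) = 92.1300; S(2,2) = 39.7735
Terminal payoffs V(N, i) = max(S_T - K, 0):
  V(2,0) = 119.776890; V(2,1) = 0.000000; V(2,2) = 0.000000
Backward induction: V(k, i) = exp(-r*dt) * [p * V(k+1, i) + (1-p) * V(k+1, i+1)].
  V(1,0) = exp(-r*dt) * [p*119.776890 + (1-p)*0.000000] = 53.645063
  V(1,1) = exp(-r*dt) * [p*0.000000 + (1-p)*0.000000] = 0.000000
  V(0,0) = exp(-r*dt) * [p*53.645063 + (1-p)*0.000000] = 24.026278


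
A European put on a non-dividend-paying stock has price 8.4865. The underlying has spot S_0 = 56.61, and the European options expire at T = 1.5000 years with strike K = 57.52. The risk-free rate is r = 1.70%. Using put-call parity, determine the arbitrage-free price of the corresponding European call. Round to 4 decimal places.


Answer: Call price = 9.0247

Derivation:
Put-call parity: C - P = S_0 * exp(-qT) - K * exp(-rT).
S_0 * exp(-qT) = 56.6100 * 1.00000000 = 56.61000000
K * exp(-rT) = 57.5200 * 0.97482238 = 56.07178324
C = P + S*exp(-qT) - K*exp(-rT)
C = 8.4865 + 56.61000000 - 56.07178324 = 9.0247


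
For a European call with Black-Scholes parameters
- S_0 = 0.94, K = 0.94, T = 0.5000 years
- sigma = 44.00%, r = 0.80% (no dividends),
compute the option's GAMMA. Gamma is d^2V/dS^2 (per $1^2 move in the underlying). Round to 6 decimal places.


d1 = 0.1684199788; d2 = -0.1427070049
phi(d1) = 0.3933241579; exp(-qT) = 1.0000000000; exp(-rT) = 0.9960079893
Gamma = exp(-qT) * phi(d1) / (S * sigma * sqrt(T)) = 1.0000000000 * 0.3933241579 / (0.9400 * 0.4400 * 0.7071067812) = 1.344885

Answer: Gamma = 1.344885


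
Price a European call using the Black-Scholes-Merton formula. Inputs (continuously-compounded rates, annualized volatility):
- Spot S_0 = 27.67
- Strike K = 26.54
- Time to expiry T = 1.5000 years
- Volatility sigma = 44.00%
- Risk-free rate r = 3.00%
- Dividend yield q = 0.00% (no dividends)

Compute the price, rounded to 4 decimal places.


d1 = (ln(S/K) + (r - q + 0.5*sigma^2) * T) / (sigma * sqrt(T)) = 0.43032295
d2 = d1 - sigma * sqrt(T) = -0.10856479
exp(-rT) = 0.95599748; exp(-qT) = 1.00000000
C = S_0 * exp(-qT) * N(d1) - K * exp(-rT) * N(d2)
N(d1) = 0.66651963; N(d2) = 0.45677384
C = 27.6700 * 1.00000000 * 0.66651963 - 26.5400 * 0.95599748 * 0.45677384 = 6.8533

Answer: Price = 6.8533


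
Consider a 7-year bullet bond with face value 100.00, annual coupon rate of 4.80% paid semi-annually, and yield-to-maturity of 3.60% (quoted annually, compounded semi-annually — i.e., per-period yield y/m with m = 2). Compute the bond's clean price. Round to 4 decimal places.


Answer: Price = 107.3670

Derivation:
Coupon per period c = face * coupon_rate / m = 2.400000
Periods per year m = 2; per-period yield y/m = 0.018000
Number of cashflows N = 14
Cashflows (t years, CF_t, discount factor 1/(1+y/m)^(m*t), PV):
  t = 0.5000: CF_t = 2.400000, DF = 0.982318, PV = 2.357564
  t = 1.0000: CF_t = 2.400000, DF = 0.964949, PV = 2.315878
  t = 1.5000: CF_t = 2.400000, DF = 0.947887, PV = 2.274929
  t = 2.0000: CF_t = 2.400000, DF = 0.931127, PV = 2.234705
  t = 2.5000: CF_t = 2.400000, DF = 0.914663, PV = 2.195191
  t = 3.0000: CF_t = 2.400000, DF = 0.898490, PV = 2.156376
  t = 3.5000: CF_t = 2.400000, DF = 0.882603, PV = 2.118248
  t = 4.0000: CF_t = 2.400000, DF = 0.866997, PV = 2.080794
  t = 4.5000: CF_t = 2.400000, DF = 0.851667, PV = 2.044002
  t = 5.0000: CF_t = 2.400000, DF = 0.836608, PV = 2.007860
  t = 5.5000: CF_t = 2.400000, DF = 0.821816, PV = 1.972358
  t = 6.0000: CF_t = 2.400000, DF = 0.807285, PV = 1.937483
  t = 6.5000: CF_t = 2.400000, DF = 0.793010, PV = 1.903225
  t = 7.0000: CF_t = 102.400000, DF = 0.778989, PV = 79.768434
Price P = sum_t PV_t = 107.367046


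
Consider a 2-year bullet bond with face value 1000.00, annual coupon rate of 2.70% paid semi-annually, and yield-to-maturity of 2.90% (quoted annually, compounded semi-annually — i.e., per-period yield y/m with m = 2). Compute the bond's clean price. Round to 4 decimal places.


Coupon per period c = face * coupon_rate / m = 13.500000
Periods per year m = 2; per-period yield y/m = 0.014500
Number of cashflows N = 4
Cashflows (t years, CF_t, discount factor 1/(1+y/m)^(m*t), PV):
  t = 0.5000: CF_t = 13.500000, DF = 0.985707, PV = 13.307048
  t = 1.0000: CF_t = 13.500000, DF = 0.971619, PV = 13.116853
  t = 1.5000: CF_t = 13.500000, DF = 0.957732, PV = 12.929377
  t = 2.0000: CF_t = 1013.500000, DF = 0.944043, PV = 956.787621
Price P = sum_t PV_t = 996.140899

Answer: Price = 996.1409


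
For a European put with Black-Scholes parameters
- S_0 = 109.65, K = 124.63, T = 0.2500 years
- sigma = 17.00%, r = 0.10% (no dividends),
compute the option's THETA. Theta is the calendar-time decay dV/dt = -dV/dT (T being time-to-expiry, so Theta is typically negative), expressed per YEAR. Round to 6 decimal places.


d1 = -1.4610985056; d2 = -1.5460985056
phi(d1) = 0.1371962420; exp(-qT) = 1.0000000000; exp(-rT) = 0.9997500312
Theta = -S*exp(-qT)*phi(d1)*sigma/(2*sqrt(T)) + r*K*exp(-rT)*N(-d2) - q*S*exp(-qT)*N(-d1)
N(-d1) = 0.9280057949; N(-d2) = 0.9389596102; sqrt(T) = 0.5000000000
Term 1 = -109.6500 * 1.0000000000 * 0.1371962420 * 0.1700 / (2 * 0.5000000000) = -2.5574065490
Term 2 = 0.0010 * 124.6300 * 0.9997500312 * 0.9389596102 = 0.1169932842
Term 3 = 0 (no dividend yield, q = 0)
Theta = -2.5574065490 + (0.1169932842) + (0.0000000000) = -2.440413

Answer: Theta = -2.440413


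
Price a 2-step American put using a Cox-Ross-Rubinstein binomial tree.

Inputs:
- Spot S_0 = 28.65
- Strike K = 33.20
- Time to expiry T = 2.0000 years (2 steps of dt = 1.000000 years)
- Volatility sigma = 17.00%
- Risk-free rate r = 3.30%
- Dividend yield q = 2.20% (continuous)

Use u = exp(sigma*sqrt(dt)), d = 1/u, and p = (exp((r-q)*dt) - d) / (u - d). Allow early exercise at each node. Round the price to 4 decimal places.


dt = T/N = 1.000000
u = exp(sigma*sqrt(dt)) = 1.185305; d = 1/u = 0.843665
p = (exp((r-q)*dt) - d) / (u - d) = 0.489977
Discount per step: exp(-r*dt) = 0.967539
Stock lattice S(k, i) with i counting down-moves:
  k=0: S(0,0) = 28.6500
  k=1: S(1,0) = 33.9590; S(1,1) = 24.1710
  k=2: S(2,0) = 40.2517; S(2,1) = 28.6500; S(2,2) = 20.3922
Terminal payoffs V(N, i) = max(K - S_T, 0):
  V(2,0) = 0.000000; V(2,1) = 4.550000; V(2,2) = 12.807780
Backward induction: V(k, i) = exp(-r*dt) * [p * V(k+1, i) + (1-p) * V(k+1, i+1)]; then take max(V_cont, immediate exercise) for American.
  V(1,0) = exp(-r*dt) * [p*0.000000 + (1-p)*4.550000] = 2.245273; exercise = 0.000000; V(1,0) = max -> 2.245273
  V(1,1) = exp(-r*dt) * [p*4.550000 + (1-p)*12.807780] = 8.477238; exercise = 9.029003; V(1,1) = max -> 9.029003
  V(0,0) = exp(-r*dt) * [p*2.245273 + (1-p)*9.029003] = 5.519932; exercise = 4.550000; V(0,0) = max -> 5.519932

Answer: Price = V(0,0) = 5.5199


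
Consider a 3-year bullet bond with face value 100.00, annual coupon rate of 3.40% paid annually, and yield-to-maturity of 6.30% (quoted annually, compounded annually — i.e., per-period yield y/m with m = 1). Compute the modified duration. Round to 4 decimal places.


Answer: Modified duration = 2.7263

Derivation:
Coupon per period c = face * coupon_rate / m = 3.400000
Periods per year m = 1; per-period yield y/m = 0.063000
Number of cashflows N = 3
Cashflows (t years, CF_t, discount factor 1/(1+y/m)^(m*t), PV):
  t = 1.0000: CF_t = 3.400000, DF = 0.940734, PV = 3.198495
  t = 2.0000: CF_t = 3.400000, DF = 0.884980, PV = 3.008932
  t = 3.0000: CF_t = 103.400000, DF = 0.832531, PV = 86.083664
Price P = sum_t PV_t = 92.291091
First compute Macaulay numerator sum_t t * PV_t:
  t * PV_t at t = 1.0000: 3.198495
  t * PV_t at t = 2.0000: 6.017864
  t * PV_t at t = 3.0000: 258.250993
Macaulay duration D = 267.467352 / 92.291091 = 2.898084
Modified duration = D / (1 + y/m) = 2.898084 / (1 + 0.063000) = 2.726326
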